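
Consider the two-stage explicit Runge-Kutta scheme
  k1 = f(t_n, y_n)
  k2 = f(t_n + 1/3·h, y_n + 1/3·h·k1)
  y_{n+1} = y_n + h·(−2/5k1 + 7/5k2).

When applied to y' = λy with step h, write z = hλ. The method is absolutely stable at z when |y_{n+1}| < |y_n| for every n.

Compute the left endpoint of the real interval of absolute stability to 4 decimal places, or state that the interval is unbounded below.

z* = -2.1429.

On y'=λy, z=hλ:
  k1=λy_n ⇒ h·k1=z·y_n;  k2=λ(1+1/3z)y_n ⇒ h·k2=z(1+1/3z)y_n
  y_{n+1}/y_n = 1 − 2/5z + 7/5z(1+1/3z) = 1 + z + 7/15z²
  ⇒ R(z) = 1 + z + 7/15z².

Need |R(x)|<1, x<0.
x=-1.64: |R|=0.6151
R=1: x+7/15x²=0 ⇒ x=−15/7=-2.1429; min R=1−1/(4·7/15)=0.4643>−1
Confirm numerically:
  x=-1.805: |R|=0.71541 <1
  x=-1.683: |R|=0.63883 <1
  x=-1.142: |R|=0.46661 <1
  x=-0.961: |R|=0.46998 <1
  x=-2.650: |R|=1.62717 >1
  x=-2.178: |R|=1.03572 >1
Interval (-2.1429, 0).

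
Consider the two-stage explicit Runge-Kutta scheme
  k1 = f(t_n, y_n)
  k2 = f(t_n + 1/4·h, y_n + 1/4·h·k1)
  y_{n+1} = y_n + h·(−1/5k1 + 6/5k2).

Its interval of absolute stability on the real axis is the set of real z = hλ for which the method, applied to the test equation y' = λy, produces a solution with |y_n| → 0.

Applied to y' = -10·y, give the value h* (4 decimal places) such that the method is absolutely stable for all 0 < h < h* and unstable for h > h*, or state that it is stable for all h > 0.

Test eqn y'=λy, z=hλ:
  k1=λy_n ⇒ h·k1=z·y_n;  k2=λ(1+1/4z)y_n ⇒ h·k2=z(1+1/4z)y_n
  y_{n+1}/y_n = 1 − 1/5z + 6/5z(1+1/4z) = 1 + z + 3/10z²
  R(z) = 1 + z + 3/10z².

Boundary: |R(x)|=1, x<0.
x=-0.96: |R|=0.3165
R=1: x+3/10x²=0 ⇒ x=−10/3=-3.3333; min R=1−1/(4·3/10)=0.1667>−1
Confirm numerically:
  x=-2.119: |R|=0.22805 <1
  x=-2.015: |R|=0.20307 <1
  x=-1.358: |R|=0.19525 <1
  x=-3.855: |R|=1.60331 >1
  x=-3.615: |R|=1.30547 >1
So |R|<1 on (-3.3333, 0).

(-3.3333,0); λ=-10 ⇒ h* = (10/3)/10 = 0.3333.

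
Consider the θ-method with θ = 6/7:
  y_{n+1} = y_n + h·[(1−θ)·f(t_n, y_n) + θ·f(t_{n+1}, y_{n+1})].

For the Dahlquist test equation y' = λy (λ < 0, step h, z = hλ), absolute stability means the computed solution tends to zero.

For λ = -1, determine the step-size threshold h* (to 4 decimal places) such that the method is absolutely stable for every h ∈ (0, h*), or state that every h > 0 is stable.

On y'=λy, z=hλ:
  y_{n+1} = y_n + z·[1/7·y_n + 6/7·y_{n+1}] ⇒ (1 − 6/7z)y_{n+1} = (1 + 1/7z)y_n
  so R(z) = (1 + 1/7z)/(1 − 6/7z).

Boundary: |R(x)|=1, x<0.
x=-1.62: |R|=0.3218
x=-2: |R|=0.2632
x=-10: |R|=0.0448
x=-100: |R|=0.1532
θ=6/7≥1/2 ⇒ |1+1/7x|<|1−6/7x| ∀x<0 ⇒ stable on all of ℝ⁻.

(−∞, 0) — no finite endpoint. Any h>0 works for λ=-1.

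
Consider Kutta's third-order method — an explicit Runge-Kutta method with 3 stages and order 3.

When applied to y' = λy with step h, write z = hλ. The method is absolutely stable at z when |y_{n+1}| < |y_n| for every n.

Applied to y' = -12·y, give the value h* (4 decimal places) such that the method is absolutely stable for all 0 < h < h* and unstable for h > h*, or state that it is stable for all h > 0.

(-2.5127,0); λ=-12 ⇒ h* = 0.2094.

Set f=λy, z=hλ:
  order 3, 3-stage ⇒ R(z)=1+z+z^2/2+z^3/6
  (e.g. R(-0.42)=0.65585, |R|=0.65585)

Find x<0 with |R(x)|<1.
x=-0.42: |R|=0.6559
|R(-2.07)|=0.4058 |R(-1.92)|=0.2564 |R(-1.44)|=0.0991
Bisect:
  x_lo=-2.8845 |R|=1.7244  x_hi=-0.1439 |R|=0.8660
  mid=-1.51421 |R|=0.05357 →hi
  mid=-2.19937 |R|=0.55390 →hi
  mid=-2.54195 |R|=1.04867 →lo
  mid=-2.37066 |R|=0.78117 →hi
  mid=-2.45631 |R|=0.90958 →hi
  mid=-2.49913 |R|=0.97775 →hi
  mid=-2.52054 |R|=1.01286 →lo
  mid=-2.50983 |R|=0.99522 →hi
  mid=-2.51519 |R|=1.00402 →lo
  ...
  [-2.51284,-2.51268] ⇒ x*=-2.5127
Interval (-2.5127, 0).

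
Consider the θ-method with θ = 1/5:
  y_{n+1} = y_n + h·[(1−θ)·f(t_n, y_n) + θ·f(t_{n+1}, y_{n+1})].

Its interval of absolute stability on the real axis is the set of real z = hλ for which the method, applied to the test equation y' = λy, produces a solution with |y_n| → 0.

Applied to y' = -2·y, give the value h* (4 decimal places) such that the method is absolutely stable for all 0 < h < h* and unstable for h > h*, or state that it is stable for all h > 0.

(-3.3333,0); λ=-2 ⇒ h* = (10/3)/2 = 1.6667.

On y'=λy, z=hλ:
  y_{n+1} = y_n + z·[4/5·y_n + 1/5·y_{n+1}] ⇒ (1 − 1/5z)y_{n+1} = (1 + 4/5z)y_n
  R(z) = (1 + 4/5z)/(1 − 1/5z).

Find x<0 with |R(x)|<1.
x=-1.24: |R|=0.0064
R=−1: 1+4/5x = −1+1/5x ⇒ -3/5x=2 ⇒ x=2/(-3/5)=-3.3333
Confirm numerically:
  x=-2.899: |R|=0.83504 <1
  x=-2.812: |R|=0.79980 <1
  x=-2.416: |R|=0.62891 <1
  x=-2.222: |R|=0.53836 <1
  x=-3.420: |R|=1.03088 >1
  x=-3.394: |R|=1.02168 >1
Stable set (-3.3333, 0).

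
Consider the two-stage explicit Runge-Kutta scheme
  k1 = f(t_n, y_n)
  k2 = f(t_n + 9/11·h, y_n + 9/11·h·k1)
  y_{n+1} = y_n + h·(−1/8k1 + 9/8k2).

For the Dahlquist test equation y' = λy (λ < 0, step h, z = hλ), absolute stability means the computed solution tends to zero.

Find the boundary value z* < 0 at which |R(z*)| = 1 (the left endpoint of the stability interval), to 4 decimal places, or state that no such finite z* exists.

left endpoint -1.0864.

Test eqn y'=λy, z=hλ:
  k1=λy_n ⇒ h·k1=z·y_n;  k2=λ(1+9/11z)y_n ⇒ h·k2=z(1+9/11z)y_n
  y_{n+1}/y_n = 1 − 1/8z + 9/8z(1+9/11z) = 1 + z + 81/88z²
  Hence R(z) = 1 + z + 81/88z².

Find x<0 with |R(x)|<1.
x=-1.19: |R|=1.1135
R=1: x+81/88x²=0 ⇒ x=−88/81=-1.0864; min R=1−1/(4·81/88)=0.7284>−1
Confirm numerically:
  x=-0.995: |R|=0.91627 <1
  x=-0.877: |R|=0.83095 <1
  x=-0.612: |R|=0.73275 <1
  x=-0.447: |R|=0.73692 <1
  x=-1.572: |R|=1.70261 >1
  x=-1.170: |R|=1.09001 >1
  x=-1.150: |R|=1.06730 >1
Interval (-1.0864, 0).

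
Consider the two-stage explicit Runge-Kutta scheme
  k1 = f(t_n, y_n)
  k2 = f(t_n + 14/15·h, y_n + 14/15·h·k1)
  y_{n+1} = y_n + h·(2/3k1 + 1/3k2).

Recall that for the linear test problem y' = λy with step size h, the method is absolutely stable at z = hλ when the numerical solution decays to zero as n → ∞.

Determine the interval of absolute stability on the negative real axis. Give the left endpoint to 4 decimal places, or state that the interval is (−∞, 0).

Test eqn y'=λy, z=hλ:
  k1=λy_n ⇒ h·k1=z·y_n;  k2=λ(1+14/15z)y_n ⇒ h·k2=z(1+14/15z)y_n
  y_{n+1}/y_n = 1 + 2/3z + 1/3z(1+14/15z) = 1 + z + 14/45z²
  R(z) = 1 + z + 14/45z².

Need |R(x)|<1, x<0.
x=-1.26: |R|=0.2339
R=1: x+14/45x²=0 ⇒ x=−45/14=-3.2143; min R=1−1/(4·14/45)=0.1964>−1
Confirm numerically:
  x=-3.070: |R|=0.86219 <1
  x=-2.722: |R|=0.58311 <1
  x=-2.598: |R|=0.50188 <1
  x=-1.823: |R|=0.21092 <1
  x=-3.438: |R|=1.23928 >1
  x=-3.402: |R|=1.19868 >1
Interval (-3.2143, 0).

z∈(-3.2143,0).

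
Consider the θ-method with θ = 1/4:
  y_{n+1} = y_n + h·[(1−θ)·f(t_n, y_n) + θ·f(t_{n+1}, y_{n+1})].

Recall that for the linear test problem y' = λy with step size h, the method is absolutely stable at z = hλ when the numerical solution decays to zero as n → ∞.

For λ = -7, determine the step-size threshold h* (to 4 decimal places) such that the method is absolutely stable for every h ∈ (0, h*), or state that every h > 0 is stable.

With y'=λy (z=hλ):
  y_{n+1} = y_n + z·[3/4·y_n + 1/4·y_{n+1}] ⇒ (1 − 1/4z)y_{n+1} = (1 + 3/4z)y_n
  Hence R(z) = (1 + 3/4z)/(1 − 1/4z).

Boundary: |R(x)|=1, x<0.
x=-0.5: |R|=0.5556
R=−1: 1+3/4x = −1+1/4x ⇒ -1/2x=2 ⇒ x=2/(-1/2)=-4.0000
Confirm numerically:
  x=-2.757: |R|=0.63209 <1
  x=-2.225: |R|=0.42972 <1
  x=-1.983: |R|=0.32576 <1
  x=-4.352: |R|=1.08429 >1
  x=-4.290: |R|=1.06996 >1
  x=-4.127: |R|=1.03125 >1
Stable set (-4.0000, 0).

(-4.0000,0); λ=-7 ⇒ h* = (4)/7 = 0.5714.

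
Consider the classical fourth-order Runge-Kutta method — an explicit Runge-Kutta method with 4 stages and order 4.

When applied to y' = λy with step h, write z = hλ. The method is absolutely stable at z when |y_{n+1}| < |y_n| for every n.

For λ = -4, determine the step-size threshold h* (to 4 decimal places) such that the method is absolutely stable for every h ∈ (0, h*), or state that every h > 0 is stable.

On y'=λy, z=hλ:
  order 4, 4-stage ⇒ R(z)=1+z+z^2/2+z^3/6+z^4/24
  (e.g. R(-1.05)=0.35896, |R|=0.35896)

Need |R(x)|<1, x<0.
x=-1.05: |R|=0.3590
|R(-3.08)|=1.5432 |R(-1.57)|=0.2706 |R(-1.24)|=0.3095
Bisect:
  x_lo=-3.1736 |R|=1.7616  x_hi=-0.1527 |R|=0.8584
  mid=-1.66315 |R|=0.27195 →hi
  mid=-2.41837 |R|=0.57379 →hi
  mid=-2.79598 |R|=1.01624 →lo
  mid=-2.60718 |R|=0.76303 →hi
  mid=-2.70158 |R|=0.88095 →hi
  mid=-2.74878 |R|=0.94633 →hi
  mid=-2.77238 |R|=0.98071 →hi
  mid=-2.78418 |R|=0.99833 →hi
  mid=-2.79008 |R|=1.00724 →lo
  mid=-2.78713 |R|=1.00278 →lo
  ...
  [-2.78547,-2.78529] ⇒ x*=-2.7853
Stable set (-2.7853, 0).

(-2.7853,0); λ=-4 ⇒ h* = 0.6963.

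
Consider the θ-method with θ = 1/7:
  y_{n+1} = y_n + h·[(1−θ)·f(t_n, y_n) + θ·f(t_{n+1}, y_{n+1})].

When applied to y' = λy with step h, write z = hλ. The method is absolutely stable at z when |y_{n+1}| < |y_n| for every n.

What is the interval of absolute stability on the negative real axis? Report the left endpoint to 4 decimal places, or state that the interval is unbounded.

Set f=λy, z=hλ:
  y_{n+1} = y_n + z·[6/7·y_n + 1/7·y_{n+1}] ⇒ (1 − 1/7z)y_{n+1} = (1 + 6/7z)y_n
  so R(z) = (1 + 6/7z)/(1 − 1/7z).

Need |R(x)|<1, x<0.
x=-1.49: |R|=0.2285
R=−1: 1+6/7x = −1+1/7x ⇒ -5/7x=2 ⇒ x=2/(-5/7)=-2.8000
Confirm numerically:
  x=-2.686: |R|=0.94115 <1
  x=-2.650: |R|=0.92228 <1
  x=-2.428: |R|=0.80272 <1
  x=-2.086: |R|=0.60709 <1
  x=-3.136: |R|=1.16575 >1
  x=-3.088: |R|=1.14274 >1
  x=-2.860: |R|=1.03043 >1
So |R|<1 on (-2.8000, 0).

(-2.8000, 0).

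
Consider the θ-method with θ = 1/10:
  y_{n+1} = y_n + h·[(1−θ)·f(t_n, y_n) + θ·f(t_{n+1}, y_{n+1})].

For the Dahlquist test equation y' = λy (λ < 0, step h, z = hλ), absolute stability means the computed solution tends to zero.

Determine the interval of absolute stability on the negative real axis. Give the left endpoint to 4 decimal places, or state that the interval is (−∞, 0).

Set f=λy, z=hλ:
  y_{n+1} = y_n + z·[9/10·y_n + 1/10·y_{n+1}] ⇒ (1 − 1/10z)y_{n+1} = (1 + 9/10z)y_n
  so R(z) = (1 + 9/10z)/(1 − 1/10z).

Find x<0 with |R(x)|<1.
x=-1.46: |R|=0.2740
R=−1: 1+9/10x = −1+1/10x ⇒ -4/5x=2 ⇒ x=2/(-4/5)=-2.5000
Confirm numerically:
  x=-2.228: |R|=0.82205 <1
  x=-1.699: |R|=0.45226 <1
  x=-1.423: |R|=0.24573 <1
  x=-1.422: |R|=0.24497 <1
  x=-2.836: |R|=1.20941 >1
  x=-2.612: |R|=1.07104 >1
  x=-2.563: |R|=1.04012 >1
Interval (-2.5000, 0).

z∈(-2.5000,0).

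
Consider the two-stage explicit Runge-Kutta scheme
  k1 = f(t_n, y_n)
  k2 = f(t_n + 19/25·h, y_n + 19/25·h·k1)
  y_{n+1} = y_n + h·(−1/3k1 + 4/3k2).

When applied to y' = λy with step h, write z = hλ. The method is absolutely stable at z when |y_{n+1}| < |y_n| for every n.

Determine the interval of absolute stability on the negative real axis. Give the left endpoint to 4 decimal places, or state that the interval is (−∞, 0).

On y'=λy, z=hλ:
  k1=λy_n ⇒ h·k1=z·y_n;  k2=λ(1+19/25z)y_n ⇒ h·k2=z(1+19/25z)y_n
  y_{n+1}/y_n = 1 − 1/3z + 4/3z(1+19/25z) = 1 + z + 76/75z²
  R(z) = 1 + z + 76/75z².

Need |R(x)|<1, x<0.
x=-1.58: |R|=1.9497
R=1: x+76/75x²=0 ⇒ x=−75/76=-0.9868; min R=1−1/(4·76/75)=0.7533>−1
Confirm numerically:
  x=-0.815: |R|=0.85808 <1
  x=-0.649: |R|=0.77782 <1
  x=-0.638: |R|=0.77447 <1
  x=-1.576: |R|=1.94089 >1
  x=-1.142: |R|=1.17955 >1
  x=-1.089: |R|=1.11273 >1
Interval (-0.9868, 0).

z∈(-0.9868,0).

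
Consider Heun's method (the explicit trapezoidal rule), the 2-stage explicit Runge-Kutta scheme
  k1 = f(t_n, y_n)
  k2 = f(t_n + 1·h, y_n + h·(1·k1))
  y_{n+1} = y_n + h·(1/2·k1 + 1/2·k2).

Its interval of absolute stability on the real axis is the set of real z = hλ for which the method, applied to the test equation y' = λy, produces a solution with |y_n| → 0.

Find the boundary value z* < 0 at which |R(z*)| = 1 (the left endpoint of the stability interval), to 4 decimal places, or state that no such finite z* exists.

z* = -2.0000.

With y'=λy (z=hλ):
  order 2, 2-stage ⇒ R(z)=1+z+z^2/2
  (e.g. R(-1.31)=0.54805, |R|=0.54805)

Find x<0 with |R(x)|<1.
x=-1.31: |R|=0.5481
|R(-1.71)|=0.7520 |R(-1.65)|=0.7112 |R(-1.28)|=0.5392
Bisect:
  x_lo=-2.5555 |R|=1.7097  x_hi=-0.2096 |R|=0.8123
  mid=-1.38254 |R|=0.57317 →hi
  mid=-1.96900 |R|=0.96948 →hi
  mid=-2.26223 |R|=1.29661 →lo
  mid=-2.11561 |R|=1.12230 →lo
  mid=-2.04231 |R|=1.04320 →lo
  mid=-2.00565 |R|=1.00567 →lo
  mid=-1.98733 |R|=0.98741 →hi
  mid=-1.99649 |R|=0.99650 →hi
  mid=-2.00107 |R|=1.00107 →lo
  ...
  [-2.00007,-1.99993] ⇒ x*=-2.0000
So |R|<1 on (-2.0000, 0).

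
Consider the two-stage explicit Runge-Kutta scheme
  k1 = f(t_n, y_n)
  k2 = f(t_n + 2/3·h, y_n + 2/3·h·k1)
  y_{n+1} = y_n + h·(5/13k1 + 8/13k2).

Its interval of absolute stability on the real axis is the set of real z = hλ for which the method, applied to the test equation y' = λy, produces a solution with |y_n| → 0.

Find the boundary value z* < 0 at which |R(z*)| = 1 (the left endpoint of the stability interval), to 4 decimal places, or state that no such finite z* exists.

Set f=λy, z=hλ:
  k1=λy_n ⇒ h·k1=z·y_n;  k2=λ(1+2/3z)y_n ⇒ h·k2=z(1+2/3z)y_n
  y_{n+1}/y_n = 1 + 5/13z + 8/13z(1+2/3z) = 1 + z + 16/39z²
  R(z) = 1 + z + 16/39z².

Find x<0 with |R(x)|<1.
x=-0.62: |R|=0.5377
R=1: x+16/39x²=0 ⇒ x=−39/16=-2.4375; min R=1−1/(4·16/39)=0.3906>−1
Confirm numerically:
  x=-2.096: |R|=0.70635 <1
  x=-1.642: |R|=0.46412 <1
  x=-1.341: |R|=0.39676 <1
  x=-2.724: |R|=1.32017 >1
  x=-2.477: |R|=1.04014 >1
So |R|<1 on (-2.4375, 0).

left endpoint -2.4375.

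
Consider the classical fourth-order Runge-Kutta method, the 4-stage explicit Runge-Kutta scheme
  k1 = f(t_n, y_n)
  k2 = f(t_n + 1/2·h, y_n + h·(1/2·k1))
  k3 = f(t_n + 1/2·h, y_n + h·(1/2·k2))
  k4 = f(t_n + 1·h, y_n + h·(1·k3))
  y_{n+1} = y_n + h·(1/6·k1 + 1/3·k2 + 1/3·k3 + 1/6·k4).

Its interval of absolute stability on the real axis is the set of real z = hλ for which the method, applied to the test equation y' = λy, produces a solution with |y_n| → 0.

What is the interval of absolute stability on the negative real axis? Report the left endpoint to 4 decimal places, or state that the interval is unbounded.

(-2.7853, 0).

Set f=λy, z=hλ:
  order 4, 4-stage ⇒ R(z)=1+z+z^2/2+z^3/6+z^4/24
  (e.g. R(-1.58)=0.27048, |R|=0.27048)

Solve |R(x)|<1 on ℝ⁻.
x=-1.58: |R|=0.2705
|R(-1.78)|=0.2825 |R(-1.29)|=0.2997 |R(-1.01)|=0.3717
Bisect:
  x_lo=-3.1276 |R|=1.6512  x_hi=-0.0800 |R|=0.9231
  mid=-1.60382 |R|=0.27042 →hi
  mid=-2.36571 |R|=0.53101 →hi
  mid=-2.74665 |R|=0.94329 →hi
  mid=-2.93713 |R|=1.25411 →lo
  mid=-2.84189 |R|=1.08874 →lo
  mid=-2.79427 |R|=1.01362 →lo
  mid=-2.77046 |R|=0.97787 →hi
  mid=-2.78237 |R|=0.99560 →hi
  mid=-2.78832 |R|=1.00457 →lo
  ...
  [-2.78534,-2.78516] ⇒ x*=-2.7853
So |R|<1 on (-2.7853, 0).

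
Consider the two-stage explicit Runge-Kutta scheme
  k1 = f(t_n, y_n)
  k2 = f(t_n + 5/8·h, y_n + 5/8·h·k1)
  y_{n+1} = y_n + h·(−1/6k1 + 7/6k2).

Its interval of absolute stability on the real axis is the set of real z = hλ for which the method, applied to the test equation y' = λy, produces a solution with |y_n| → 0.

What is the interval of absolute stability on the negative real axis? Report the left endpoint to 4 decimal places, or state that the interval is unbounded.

On y'=λy, z=hλ:
  k1=λy_n ⇒ h·k1=z·y_n;  k2=λ(1+5/8z)y_n ⇒ h·k2=z(1+5/8z)y_n
  y_{n+1}/y_n = 1 − 1/6z + 7/6z(1+5/8z) = 1 + z + 35/48z²
  ⇒ R(z) = 1 + z + 35/48z².

Need |R(x)|<1, x<0.
x=-1.76: |R|=1.4987
R=1: x+35/48x²=0 ⇒ x=−48/35=-1.3714; min R=1−1/(4·35/48)=0.6571>−1
Confirm numerically:
  x=-1.231: |R|=0.87395 <1
  x=-1.054: |R|=0.75604 <1
  x=-0.700: |R|=0.65729 <1
  x=-0.619: |R|=0.66039 <1
  x=-1.763: |R|=1.50337 >1
  x=-1.416: |R|=1.04602 >1
So |R|<1 on (-1.3714, 0).

(-1.3714, 0).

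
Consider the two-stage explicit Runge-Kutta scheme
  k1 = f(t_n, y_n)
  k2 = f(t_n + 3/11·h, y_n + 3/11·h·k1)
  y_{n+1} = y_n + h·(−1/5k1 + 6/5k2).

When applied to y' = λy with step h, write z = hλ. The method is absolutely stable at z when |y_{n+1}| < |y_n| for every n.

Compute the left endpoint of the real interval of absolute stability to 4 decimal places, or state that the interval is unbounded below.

z* = -3.0556.

With y'=λy (z=hλ):
  k1=λy_n ⇒ h·k1=z·y_n;  k2=λ(1+3/11z)y_n ⇒ h·k2=z(1+3/11z)y_n
  y_{n+1}/y_n = 1 − 1/5z + 6/5z(1+3/11z) = 1 + z + 18/55z²
  R(z) = 1 + z + 18/55z².

Find x<0 with |R(x)|<1.
x=-0.59: |R|=0.5239
R=1: x+18/55x²=0 ⇒ x=−55/18=-3.0556; min R=1−1/(4·18/55)=0.2361>−1
Confirm numerically:
  x=-2.475: |R|=0.52975 <1
  x=-2.144: |R|=0.36039 <1
  x=-1.790: |R|=0.25861 <1
  x=-1.509: |R|=0.23623 <1
  x=-3.496: |R|=1.50393 >1
  x=-3.274: |R|=1.23406 >1
Stable set (-3.0556, 0).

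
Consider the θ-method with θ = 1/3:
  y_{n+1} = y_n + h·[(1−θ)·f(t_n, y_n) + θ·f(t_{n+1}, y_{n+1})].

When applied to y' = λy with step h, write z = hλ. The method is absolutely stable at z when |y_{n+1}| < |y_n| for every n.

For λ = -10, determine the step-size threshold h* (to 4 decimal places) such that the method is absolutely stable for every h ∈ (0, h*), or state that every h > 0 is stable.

On y'=λy, z=hλ:
  y_{n+1} = y_n + z·[2/3·y_n + 1/3·y_{n+1}] ⇒ (1 − 1/3z)y_{n+1} = (1 + 2/3z)y_n
  Hence R(z) = (1 + 2/3z)/(1 − 1/3z).

Solve |R(x)|<1 on ℝ⁻.
x=-1.24: |R|=0.1226
R=−1: 1+2/3x = −1+1/3x ⇒ -1/3x=2 ⇒ x=2/(-1/3)=-6.0000
Confirm numerically:
  x=-4.498: |R|=0.79968 <1
  x=-4.366: |R|=0.77817 <1
  x=-3.690: |R|=0.65471 <1
  x=-2.555: |R|=0.37984 <1
  x=-6.597: |R|=1.06221 >1
  x=-6.258: |R|=1.02787 >1
  x=-6.202: |R|=1.02195 >1
Stable set (-6.0000, 0).

(-6.0000,0); λ=-10 ⇒ h* = (6)/10 = 0.6000.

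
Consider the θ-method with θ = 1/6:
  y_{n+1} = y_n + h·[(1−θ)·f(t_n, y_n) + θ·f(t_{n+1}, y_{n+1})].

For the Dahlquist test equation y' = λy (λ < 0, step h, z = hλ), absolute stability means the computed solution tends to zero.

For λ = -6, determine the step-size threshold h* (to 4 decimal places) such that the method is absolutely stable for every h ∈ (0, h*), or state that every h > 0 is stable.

With y'=λy (z=hλ):
  y_{n+1} = y_n + z·[5/6·y_n + 1/6·y_{n+1}] ⇒ (1 − 1/6z)y_{n+1} = (1 + 5/6z)y_n
  so R(z) = (1 + 5/6z)/(1 − 1/6z).

Need |R(x)|<1, x<0.
x=-0.78: |R|=0.3097
R=−1: 1+5/6x = −1+1/6x ⇒ -2/3x=2 ⇒ x=2/(-2/3)=-3.0000
Confirm numerically:
  x=-2.828: |R|=0.92207 <1
  x=-2.778: |R|=0.89884 <1
  x=-2.574: |R|=0.80126 <1
  x=-3.332: |R|=1.14231 >1
  x=-3.144: |R|=1.06299 >1
Interval (-3.0000, 0).

(-3.0000,0); λ=-6 ⇒ h* = (3)/6 = 0.5000.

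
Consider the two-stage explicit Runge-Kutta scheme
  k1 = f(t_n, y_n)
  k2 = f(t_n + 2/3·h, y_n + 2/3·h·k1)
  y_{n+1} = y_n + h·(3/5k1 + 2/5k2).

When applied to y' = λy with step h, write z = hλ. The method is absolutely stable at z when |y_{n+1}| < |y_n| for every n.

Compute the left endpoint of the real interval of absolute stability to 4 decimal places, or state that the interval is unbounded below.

With y'=λy (z=hλ):
  k1=λy_n ⇒ h·k1=z·y_n;  k2=λ(1+2/3z)y_n ⇒ h·k2=z(1+2/3z)y_n
  y_{n+1}/y_n = 1 + 3/5z + 2/5z(1+2/3z) = 1 + z + 4/15z²
  ⇒ R(z) = 1 + z + 4/15z².

Boundary: |R(x)|=1, x<0.
x=-1.09: |R|=0.2268
R=1: x+4/15x²=0 ⇒ x=−15/4=-3.7500; min R=1−1/(4·4/15)=0.0625>−1
Confirm numerically:
  x=-3.577: |R|=0.83498 <1
  x=-3.129: |R|=0.48184 <1
  x=-1.822: |R|=0.06325 <1
  x=-4.176: |R|=1.47439 >1
  x=-3.945: |R|=1.20514 >1
So |R|<1 on (-3.7500, 0).

z* = -3.7500.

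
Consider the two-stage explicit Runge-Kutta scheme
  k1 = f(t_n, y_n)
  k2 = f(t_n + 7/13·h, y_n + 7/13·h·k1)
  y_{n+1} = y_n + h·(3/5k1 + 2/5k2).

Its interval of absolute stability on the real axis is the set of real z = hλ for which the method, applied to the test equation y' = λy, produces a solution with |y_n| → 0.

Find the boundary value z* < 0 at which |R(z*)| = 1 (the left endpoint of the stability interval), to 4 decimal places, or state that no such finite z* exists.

z* = -4.6429.

Test eqn y'=λy, z=hλ:
  k1=λy_n ⇒ h·k1=z·y_n;  k2=λ(1+7/13z)y_n ⇒ h·k2=z(1+7/13z)y_n
  y_{n+1}/y_n = 1 + 3/5z + 2/5z(1+7/13z) = 1 + z + 14/65z²
  ⇒ R(z) = 1 + z + 14/65z².

Find x<0 with |R(x)|<1.
x=-1.56: |R|=0.0358
R=1: x+14/65x²=0 ⇒ x=−65/14=-4.6429; min R=1−1/(4·14/65)=-0.1607>−1
Confirm numerically:
  x=-3.442: |R|=0.10974 <1
  x=-3.416: |R|=0.09734 <1
  x=-3.352: |R|=0.06804 <1
  x=-5.182: |R|=1.60175 >1
  x=-4.797: |R|=1.15926 >1
Stable set (-4.6429, 0).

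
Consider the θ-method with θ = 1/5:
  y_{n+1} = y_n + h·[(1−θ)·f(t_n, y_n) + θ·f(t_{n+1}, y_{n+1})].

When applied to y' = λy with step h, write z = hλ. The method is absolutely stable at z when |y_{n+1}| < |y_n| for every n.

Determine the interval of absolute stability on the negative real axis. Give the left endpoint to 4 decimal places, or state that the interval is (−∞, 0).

z∈(-3.3333,0).

With y'=λy (z=hλ):
  y_{n+1} = y_n + z·[4/5·y_n + 1/5·y_{n+1}] ⇒ (1 − 1/5z)y_{n+1} = (1 + 4/5z)y_n
  so R(z) = (1 + 4/5z)/(1 − 1/5z).

Boundary: |R(x)|=1, x<0.
x=-1.1: |R|=0.0984
R=−1: 1+4/5x = −1+1/5x ⇒ -3/5x=2 ⇒ x=2/(-3/5)=-3.3333
Confirm numerically:
  x=-3.242: |R|=0.96676 <1
  x=-2.532: |R|=0.68083 <1
  x=-2.082: |R|=0.46992 <1
  x=-1.383: |R|=0.08335 <1
  x=-3.778: |R|=1.15197 >1
  x=-3.383: |R|=1.01777 >1
  x=-3.359: |R|=1.00921 >1
Interval (-3.3333, 0).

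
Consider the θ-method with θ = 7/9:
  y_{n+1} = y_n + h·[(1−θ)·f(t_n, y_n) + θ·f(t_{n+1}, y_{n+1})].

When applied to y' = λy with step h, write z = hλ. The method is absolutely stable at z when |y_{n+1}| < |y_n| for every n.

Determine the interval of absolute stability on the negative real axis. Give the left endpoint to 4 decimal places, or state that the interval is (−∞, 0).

With y'=λy (z=hλ):
  y_{n+1} = y_n + z·[2/9·y_n + 7/9·y_{n+1}] ⇒ (1 − 7/9z)y_{n+1} = (1 + 2/9z)y_n
  so R(z) = (1 + 2/9z)/(1 − 7/9z).

Find x<0 with |R(x)|<1.
x=-1.02: |R|=0.4312
x=-2: |R|=0.2174
x=-10: |R|=0.1392
x=-100: |R|=0.2694
θ=7/9≥1/2 ⇒ |1+2/9x|<|1−7/9x| ∀x<0 ⇒ interval (−∞,0).

unbounded; (−∞, 0).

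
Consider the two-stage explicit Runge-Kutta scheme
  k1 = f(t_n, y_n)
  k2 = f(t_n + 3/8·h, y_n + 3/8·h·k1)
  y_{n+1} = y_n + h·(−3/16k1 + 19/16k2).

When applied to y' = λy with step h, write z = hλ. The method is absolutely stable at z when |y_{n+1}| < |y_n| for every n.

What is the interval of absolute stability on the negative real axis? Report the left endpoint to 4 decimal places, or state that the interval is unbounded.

z∈(-2.2456,0).

With y'=λy (z=hλ):
  k1=λy_n ⇒ h·k1=z·y_n;  k2=λ(1+3/8z)y_n ⇒ h·k2=z(1+3/8z)y_n
  y_{n+1}/y_n = 1 − 3/16z + 19/16z(1+3/8z) = 1 + z + 57/128z²
  ⇒ R(z) = 1 + z + 57/128z².

Need |R(x)|<1, x<0.
x=-0.55: |R|=0.5847
R=1: x+57/128x²=0 ⇒ x=−128/57=-2.2456; min R=1−1/(4·57/128)=0.4386>−1
Confirm numerically:
  x=-2.199: |R|=0.95435 <1
  x=-1.930: |R|=0.72874 <1
  x=-1.514: |R|=0.50674 <1
  x=-1.276: |R|=0.44905 <1
  x=-2.742: |R|=1.60611 >1
  x=-2.671: |R|=1.50597 >1
  x=-2.510: |R|=1.29551 >1
Interval (-2.2456, 0).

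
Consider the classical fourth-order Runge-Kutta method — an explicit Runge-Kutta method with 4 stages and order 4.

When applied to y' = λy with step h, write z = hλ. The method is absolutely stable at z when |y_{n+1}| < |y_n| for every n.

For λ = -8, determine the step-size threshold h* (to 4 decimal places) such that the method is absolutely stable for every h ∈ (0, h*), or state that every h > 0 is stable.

Set f=λy, z=hλ:
  order 4, 4-stage ⇒ R(z)=1+z+z^2/2+z^3/6+z^4/24
  (e.g. R(-0.97)=0.38523, |R|=0.38523)

Boundary: |R(x)|=1, x<0.
x=-0.97: |R|=0.3852
|R(-2.75)|=0.9481 |R(-2.05)|=0.3513 |R(-1.78)|=0.2825
Bisect:
  x_lo=-3.2508 |R|=1.9607  x_hi=-0.1043 |R|=0.9009
  mid=-1.67758 |R|=0.27270 →hi
  mid=-2.46421 |R|=0.61442 →hi
  mid=-2.85752 |R|=1.11447 →lo
  mid=-2.66086 |R|=0.82804 →hi
  mid=-2.75919 |R|=0.96135 →hi
  mid=-2.80836 |R|=1.03533 →lo
  mid=-2.78377 |R|=0.99771 →hi
  mid=-2.79606 |R|=1.01636 →lo
  mid=-2.78992 |R|=1.00700 →lo
  mid=-2.78685 |R|=1.00234 →lo
  ...
  [-2.78531,-2.78512] ⇒ x*=-2.7853
Interval (-2.7853, 0).

(-2.7853,0); λ=-8 ⇒ h* = 0.3482.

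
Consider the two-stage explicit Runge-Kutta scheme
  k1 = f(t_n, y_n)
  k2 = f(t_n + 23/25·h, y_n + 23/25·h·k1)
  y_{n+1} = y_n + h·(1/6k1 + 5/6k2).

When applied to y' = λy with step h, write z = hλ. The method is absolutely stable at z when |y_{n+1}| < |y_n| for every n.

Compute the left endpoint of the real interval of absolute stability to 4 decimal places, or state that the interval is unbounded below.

left endpoint -1.3043.

Test eqn y'=λy, z=hλ:
  k1=λy_n ⇒ h·k1=z·y_n;  k2=λ(1+23/25z)y_n ⇒ h·k2=z(1+23/25z)y_n
  y_{n+1}/y_n = 1 + 1/6z + 5/6z(1+23/25z) = 1 + z + 23/30z²
  Hence R(z) = 1 + z + 23/30z².

Find x<0 with |R(x)|<1.
x=-1.23: |R|=0.9299
R=1: x+23/30x²=0 ⇒ x=−30/23=-1.3043; min R=1−1/(4·23/30)=0.6739>−1
Confirm numerically:
  x=-1.246: |R|=0.94426 <1
  x=-1.014: |R|=0.77428 <1
  x=-0.741: |R|=0.67996 <1
  x=-1.633: |R|=1.41146 >1
  x=-1.401: |R|=1.10381 >1
Interval (-1.3043, 0).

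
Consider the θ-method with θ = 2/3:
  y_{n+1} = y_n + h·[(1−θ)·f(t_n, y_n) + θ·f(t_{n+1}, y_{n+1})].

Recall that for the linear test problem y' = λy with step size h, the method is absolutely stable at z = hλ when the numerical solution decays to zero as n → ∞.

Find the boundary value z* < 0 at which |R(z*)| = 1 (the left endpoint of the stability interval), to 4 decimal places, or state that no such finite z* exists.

interval (−∞, 0).

With y'=λy (z=hλ):
  y_{n+1} = y_n + z·[1/3·y_n + 2/3·y_{n+1}] ⇒ (1 − 2/3z)y_{n+1} = (1 + 1/3z)y_n
  ⇒ R(z) = (1 + 1/3z)/(1 − 2/3z).

Need |R(x)|<1, x<0.
x=-1.79: |R|=0.1839
x=-2: |R|=0.1429
x=-10: |R|=0.3043
x=-100: |R|=0.4778
θ=2/3≥1/2 ⇒ |1+1/3x|<|1−2/3x| ∀x<0 ⇒ interval (−∞,0).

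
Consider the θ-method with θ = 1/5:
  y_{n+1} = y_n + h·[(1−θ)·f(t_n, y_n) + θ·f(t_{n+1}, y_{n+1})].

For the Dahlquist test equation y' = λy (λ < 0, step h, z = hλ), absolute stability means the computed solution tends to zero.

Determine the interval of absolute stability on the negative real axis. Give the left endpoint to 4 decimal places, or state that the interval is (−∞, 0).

On y'=λy, z=hλ:
  y_{n+1} = y_n + z·[4/5·y_n + 1/5·y_{n+1}] ⇒ (1 − 1/5z)y_{n+1} = (1 + 4/5z)y_n
  ⇒ R(z) = (1 + 4/5z)/(1 − 1/5z).

Need |R(x)|<1, x<0.
x=-1.36: |R|=0.0692
R=−1: 1+4/5x = −1+1/5x ⇒ -3/5x=2 ⇒ x=2/(-3/5)=-3.3333
Confirm numerically:
  x=-2.934: |R|=0.84900 <1
  x=-2.862: |R|=0.82015 <1
  x=-2.168: |R|=0.51228 <1
  x=-3.889: |R|=1.18754 >1
  x=-3.868: |R|=1.18088 >1
  x=-3.586: |R|=1.08828 >1
Interval (-3.3333, 0).

(-3.3333, 0).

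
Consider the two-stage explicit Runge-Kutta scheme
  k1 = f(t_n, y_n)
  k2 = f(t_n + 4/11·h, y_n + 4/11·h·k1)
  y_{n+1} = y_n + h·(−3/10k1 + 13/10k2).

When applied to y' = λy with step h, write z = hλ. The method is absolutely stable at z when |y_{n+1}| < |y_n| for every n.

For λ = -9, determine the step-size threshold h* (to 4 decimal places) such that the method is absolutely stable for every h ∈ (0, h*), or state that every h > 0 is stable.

(-2.1154,0); λ=-9 ⇒ h* = (55/26)/9 = 0.2350.

Set f=λy, z=hλ:
  k1=λy_n ⇒ h·k1=z·y_n;  k2=λ(1+4/11z)y_n ⇒ h·k2=z(1+4/11z)y_n
  y_{n+1}/y_n = 1 − 3/10z + 13/10z(1+4/11z) = 1 + z + 26/55z²
  Hence R(z) = 1 + z + 26/55z².

Need |R(x)|<1, x<0.
x=-1.12: |R|=0.4730
R=1: x+26/55x²=0 ⇒ x=−55/26=-2.1154; min R=1−1/(4·26/55)=0.4712>−1
Confirm numerically:
  x=-1.971: |R|=0.86547 <1
  x=-1.754: |R|=0.70035 <1
  x=-1.270: |R|=0.49246 <1
  x=-2.714: |R|=1.76801 >1
  x=-2.641: |R|=1.65622 >1
  x=-2.539: |R|=1.50845 >1
Interval (-2.1154, 0).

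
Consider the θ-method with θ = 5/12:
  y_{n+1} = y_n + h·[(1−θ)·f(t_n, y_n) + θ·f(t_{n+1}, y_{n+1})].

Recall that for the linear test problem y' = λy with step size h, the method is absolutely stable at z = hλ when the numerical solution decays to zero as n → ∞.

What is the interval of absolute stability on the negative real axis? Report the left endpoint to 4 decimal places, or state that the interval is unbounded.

With y'=λy (z=hλ):
  y_{n+1} = y_n + z·[7/12·y_n + 5/12·y_{n+1}] ⇒ (1 − 5/12z)y_{n+1} = (1 + 7/12z)y_n
  Hence R(z) = (1 + 7/12z)/(1 − 5/12z).

Find x<0 with |R(x)|<1.
x=-0.76: |R|=0.4228
R=−1: 1+7/12x = −1+5/12x ⇒ -1/6x=2 ⇒ x=2/(-1/6)=-12.0000
Confirm numerically:
  x=-10.829: |R|=0.96459 <1
  x=-8.469: |R|=0.87005 <1
  x=-7.233: |R|=0.80206 <1
  x=-5.005: |R|=0.62215 <1
  x=-12.382: |R|=1.01034 >1
  x=-12.261: |R|=1.00712 >1
Stable set (-12.0000, 0).

(-12.0000, 0).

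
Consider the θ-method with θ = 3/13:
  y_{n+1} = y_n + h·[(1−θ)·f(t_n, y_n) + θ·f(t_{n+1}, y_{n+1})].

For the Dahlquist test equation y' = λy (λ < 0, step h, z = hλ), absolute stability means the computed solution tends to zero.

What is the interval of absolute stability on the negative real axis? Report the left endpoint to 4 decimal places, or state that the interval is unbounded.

On y'=λy, z=hλ:
  y_{n+1} = y_n + z·[10/13·y_n + 3/13·y_{n+1}] ⇒ (1 − 3/13z)y_{n+1} = (1 + 10/13z)y_n
  Hence R(z) = (1 + 10/13z)/(1 − 3/13z).

Find x<0 with |R(x)|<1.
x=-1.33: |R|=0.0177
R=−1: 1+10/13x = −1+3/13x ⇒ -7/13x=2 ⇒ x=2/(-7/13)=-3.7143
Confirm numerically:
  x=-2.780: |R|=0.69353 <1
  x=-2.081: |R|=0.40586 <1
  x=-1.738: |R|=0.24047 <1
  x=-1.653: |R|=0.19656 <1
  x=-4.226: |R|=1.13950 >1
  x=-4.001: |R|=1.08027 >1
Interval (-3.7143, 0).

(-3.7143, 0).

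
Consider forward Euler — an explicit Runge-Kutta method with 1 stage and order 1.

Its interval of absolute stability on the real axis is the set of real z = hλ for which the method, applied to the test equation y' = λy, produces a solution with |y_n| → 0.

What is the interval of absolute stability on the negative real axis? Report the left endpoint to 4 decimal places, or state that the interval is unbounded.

On y'=λy, z=hλ:
  order 1, 1-stage ⇒ R(z)=1+z
  (e.g. R(-1.52)=-0.52000, |R|=0.52000)

Find x<0 with |R(x)|<1.
x=-1.52: |R|=0.5200
|R(-1.75)|=0.7500 |R(-1.55)|=0.5500 |R(-1.44)|=0.4400
Bisect:
  x_lo=-2.6726 |R|=1.6726  x_hi=-0.3333 |R|=0.6667
  mid=-1.50296 |R|=0.50296 →hi
  mid=-2.08778 |R|=1.08778 →lo
  mid=-1.79537 |R|=0.79537 →hi
  mid=-1.94158 |R|=0.94158 →hi
  mid=-2.01468 |R|=1.01468 →lo
  mid=-1.97813 |R|=0.97813 →hi
  mid=-1.99640 |R|=0.99640 →hi
  mid=-2.00554 |R|=1.00554 →lo
  mid=-2.00097 |R|=1.00097 →lo
  mid=-1.99869 |R|=0.99869 →hi
  ...
  [-2.00012,-1.99997] ⇒ x*=-2.0000
Stable set (-2.0000, 0).

(-2.0000, 0).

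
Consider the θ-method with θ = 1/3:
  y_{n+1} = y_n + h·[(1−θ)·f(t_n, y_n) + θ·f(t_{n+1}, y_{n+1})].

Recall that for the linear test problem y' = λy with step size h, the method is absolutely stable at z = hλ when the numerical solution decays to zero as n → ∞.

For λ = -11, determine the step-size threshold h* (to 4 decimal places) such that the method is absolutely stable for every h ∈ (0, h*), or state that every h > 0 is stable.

(-6.0000,0); λ=-11 ⇒ h* = (6)/11 = 0.5455.

Test eqn y'=λy, z=hλ:
  y_{n+1} = y_n + z·[2/3·y_n + 1/3·y_{n+1}] ⇒ (1 − 1/3z)y_{n+1} = (1 + 2/3z)y_n
  R(z) = (1 + 2/3z)/(1 − 1/3z).

Solve |R(x)|<1 on ℝ⁻.
x=-1.06: |R|=0.2167
R=−1: 1+2/3x = −1+1/3x ⇒ -1/3x=2 ⇒ x=2/(-1/3)=-6.0000
Confirm numerically:
  x=-5.151: |R|=0.89584 <1
  x=-3.968: |R|=0.70838 <1
  x=-3.755: |R|=0.66765 <1
  x=-2.700: |R|=0.42105 <1
  x=-6.383: |R|=1.04082 >1
  x=-6.064: |R|=1.00706 >1
Stable set (-6.0000, 0).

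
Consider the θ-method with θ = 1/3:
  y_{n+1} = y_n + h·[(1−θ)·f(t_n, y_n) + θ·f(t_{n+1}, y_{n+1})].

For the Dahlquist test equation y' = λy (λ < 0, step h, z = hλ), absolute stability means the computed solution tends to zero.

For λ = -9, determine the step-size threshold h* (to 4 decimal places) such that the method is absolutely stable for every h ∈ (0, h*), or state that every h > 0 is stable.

(-6.0000,0); λ=-9 ⇒ h* = (6)/9 = 0.6667.

On y'=λy, z=hλ:
  y_{n+1} = y_n + z·[2/3·y_n + 1/3·y_{n+1}] ⇒ (1 − 1/3z)y_{n+1} = (1 + 2/3z)y_n
  R(z) = (1 + 2/3z)/(1 − 1/3z).

Solve |R(x)|<1 on ℝ⁻.
x=-1.69: |R|=0.0810
R=−1: 1+2/3x = −1+1/3x ⇒ -1/3x=2 ⇒ x=2/(-1/3)=-6.0000
Confirm numerically:
  x=-4.421: |R|=0.78723 <1
  x=-4.341: |R|=0.77401 <1
  x=-3.666: |R|=0.64986 <1
  x=-2.677: |R|=0.41466 <1
  x=-6.487: |R|=1.05133 >1
  x=-6.446: |R|=1.04722 >1
  x=-6.256: |R|=1.02766 >1
So |R|<1 on (-6.0000, 0).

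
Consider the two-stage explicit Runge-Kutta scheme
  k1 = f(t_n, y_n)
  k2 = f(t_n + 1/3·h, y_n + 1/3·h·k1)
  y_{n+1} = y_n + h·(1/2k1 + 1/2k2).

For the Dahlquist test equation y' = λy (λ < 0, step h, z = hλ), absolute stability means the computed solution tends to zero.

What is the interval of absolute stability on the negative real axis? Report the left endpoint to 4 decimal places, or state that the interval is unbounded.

Set f=λy, z=hλ:
  k1=λy_n ⇒ h·k1=z·y_n;  k2=λ(1+1/3z)y_n ⇒ h·k2=z(1+1/3z)y_n
  y_{n+1}/y_n = 1 + 1/2z + 1/2z(1+1/3z) = 1 + z + 1/6z²
  Hence R(z) = 1 + z + 1/6z².

Need |R(x)|<1, x<0.
x=-0.36: |R|=0.6616
R=1: x+1/6x²=0 ⇒ x=−6=-6.0000; min R=1−1/(4·1/6)=-0.5000>−1
Confirm numerically:
  x=-5.606: |R|=0.63187 <1
  x=-3.848: |R|=0.38015 <1
  x=-3.510: |R|=0.45665 <1
  x=-2.673: |R|=0.48218 <1
  x=-6.554: |R|=1.60515 >1
  x=-6.329: |R|=1.34704 >1
  x=-6.289: |R|=1.30292 >1
So |R|<1 on (-6.0000, 0).

z∈(-6.0000,0).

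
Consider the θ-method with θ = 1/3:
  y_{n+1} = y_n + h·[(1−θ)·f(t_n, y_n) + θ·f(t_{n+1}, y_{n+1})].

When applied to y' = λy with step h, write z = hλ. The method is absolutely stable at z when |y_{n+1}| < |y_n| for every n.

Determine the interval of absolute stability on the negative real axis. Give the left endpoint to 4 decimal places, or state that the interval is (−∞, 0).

On y'=λy, z=hλ:
  y_{n+1} = y_n + z·[2/3·y_n + 1/3·y_{n+1}] ⇒ (1 − 1/3z)y_{n+1} = (1 + 2/3z)y_n
  so R(z) = (1 + 2/3z)/(1 − 1/3z).

Solve |R(x)|<1 on ℝ⁻.
x=-0.87: |R|=0.3256
R=−1: 1+2/3x = −1+1/3x ⇒ -1/3x=2 ⇒ x=2/(-1/3)=-6.0000
Confirm numerically:
  x=-5.501: |R|=0.94130 <1
  x=-3.622: |R|=0.64089 <1
  x=-2.478: |R|=0.35706 <1
  x=-6.540: |R|=1.05660 >1
  x=-6.361: |R|=1.03856 >1
Interval (-6.0000, 0).

z∈(-6.0000,0).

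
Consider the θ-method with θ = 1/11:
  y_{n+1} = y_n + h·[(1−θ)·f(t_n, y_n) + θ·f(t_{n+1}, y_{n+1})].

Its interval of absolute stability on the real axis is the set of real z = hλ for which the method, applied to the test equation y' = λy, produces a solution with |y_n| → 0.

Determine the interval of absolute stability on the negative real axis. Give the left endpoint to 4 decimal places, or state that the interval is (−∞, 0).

On y'=λy, z=hλ:
  y_{n+1} = y_n + z·[10/11·y_n + 1/11·y_{n+1}] ⇒ (1 − 1/11z)y_{n+1} = (1 + 10/11z)y_n
  ⇒ R(z) = (1 + 10/11z)/(1 − 1/11z).

Find x<0 with |R(x)|<1.
x=-0.56: |R|=0.4671
R=−1: 1+10/11x = −1+1/11x ⇒ -9/11x=2 ⇒ x=2/(-9/11)=-2.4444
Confirm numerically:
  x=-1.745: |R|=0.50608 <1
  x=-1.694: |R|=0.46794 <1
  x=-1.158: |R|=0.04771 <1
  x=-2.863: |R|=1.27173 >1
  x=-2.624: |R|=1.11861 >1
  x=-2.567: |R|=1.08130 >1
So |R|<1 on (-2.4444, 0).

z∈(-2.4444,0).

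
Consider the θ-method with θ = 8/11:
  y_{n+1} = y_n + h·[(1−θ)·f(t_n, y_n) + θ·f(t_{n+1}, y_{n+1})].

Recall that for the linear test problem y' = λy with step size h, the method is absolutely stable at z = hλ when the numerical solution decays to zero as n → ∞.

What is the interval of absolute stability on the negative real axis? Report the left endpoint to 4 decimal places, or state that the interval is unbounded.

unbounded; (−∞, 0).

Test eqn y'=λy, z=hλ:
  y_{n+1} = y_n + z·[3/11·y_n + 8/11·y_{n+1}] ⇒ (1 − 8/11z)y_{n+1} = (1 + 3/11z)y_n
  ⇒ R(z) = (1 + 3/11z)/(1 − 8/11z).

Solve |R(x)|<1 on ℝ⁻.
x=-1.5: |R|=0.2826
x=-2: |R|=0.1852
x=-10: |R|=0.2088
x=-100: |R|=0.3564
θ=8/11≥1/2 ⇒ |1+3/11x|<|1−8/11x| ∀x<0 ⇒ unbounded interval.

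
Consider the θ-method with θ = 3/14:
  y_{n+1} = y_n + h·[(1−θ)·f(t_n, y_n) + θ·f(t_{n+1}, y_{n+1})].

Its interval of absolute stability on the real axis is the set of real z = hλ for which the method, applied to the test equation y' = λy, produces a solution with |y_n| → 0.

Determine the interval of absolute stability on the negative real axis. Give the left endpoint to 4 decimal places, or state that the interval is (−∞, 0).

Test eqn y'=λy, z=hλ:
  y_{n+1} = y_n + z·[11/14·y_n + 3/14·y_{n+1}] ⇒ (1 − 3/14z)y_{n+1} = (1 + 11/14z)y_n
  Hence R(z) = (1 + 11/14z)/(1 − 3/14z).

Solve |R(x)|<1 on ℝ⁻.
x=-1.6: |R|=0.1915
R=−1: 1+11/14x = −1+3/14x ⇒ -4/7x=2 ⇒ x=2/(-4/7)=-3.5000
Confirm numerically:
  x=-2.380: |R|=0.57616 <1
  x=-2.362: |R|=0.56824 <1
  x=-2.161: |R|=0.47703 <1
  x=-3.999: |R|=1.15356 >1
  x=-3.665: |R|=1.05281 >1
Interval (-3.5000, 0).

(-3.5000, 0).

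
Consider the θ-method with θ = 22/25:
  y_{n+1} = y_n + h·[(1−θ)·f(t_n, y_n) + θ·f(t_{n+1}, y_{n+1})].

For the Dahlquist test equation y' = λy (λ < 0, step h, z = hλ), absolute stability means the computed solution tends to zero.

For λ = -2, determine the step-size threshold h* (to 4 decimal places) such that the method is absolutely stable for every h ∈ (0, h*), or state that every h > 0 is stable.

(−∞, 0) — no finite endpoint. Any h>0 works for λ=-2.

Test eqn y'=λy, z=hλ:
  y_{n+1} = y_n + z·[3/25·y_n + 22/25·y_{n+1}] ⇒ (1 − 22/25z)y_{n+1} = (1 + 3/25z)y_n
  Hence R(z) = (1 + 3/25z)/(1 − 22/25z).

Find x<0 with |R(x)|<1.
x=-0.58: |R|=0.6160
x=-2: |R|=0.2754
x=-10: |R|=0.0204
x=-100: |R|=0.1236
θ=22/25≥1/2 ⇒ |1+3/25x|<|1−22/25x| ∀x<0 ⇒ interval (−∞,0).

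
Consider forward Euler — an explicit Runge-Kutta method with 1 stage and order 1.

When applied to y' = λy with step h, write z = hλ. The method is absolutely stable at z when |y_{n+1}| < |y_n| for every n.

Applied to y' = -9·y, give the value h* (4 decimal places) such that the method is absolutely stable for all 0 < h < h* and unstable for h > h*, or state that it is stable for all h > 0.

Set f=λy, z=hλ:
  order 1, 1-stage ⇒ R(z)=1+z
  (e.g. R(-0.66)=0.34000, |R|=0.34000)

Need |R(x)|<1, x<0.
x=-0.66: |R|=0.3400
|R(-2.21)|=1.2100 |R(-1.84)|=0.8400 |R(-0.74)|=0.2600
Bisect:
  x_lo=-2.8400 |R|=1.8400  x_hi=-0.2423 |R|=0.7577
  mid=-1.54119 |R|=0.54119 →hi
  mid=-2.19062 |R|=1.19062 →lo
  mid=-1.86590 |R|=0.86590 →hi
  mid=-2.02826 |R|=1.02826 →lo
  mid=-1.94708 |R|=0.94708 →hi
  mid=-1.98767 |R|=0.98767 →hi
  mid=-2.00797 |R|=1.00797 →lo
  mid=-1.99782 |R|=0.99782 →hi
  mid=-2.00289 |R|=1.00289 →lo
  mid=-2.00036 |R|=1.00036 →lo
  ...
  [-2.00004,-1.99988] ⇒ x*=-2.0000
So |R|<1 on (-2.0000, 0).

(-2.0000,0); λ=-9 ⇒ h* = 0.2222.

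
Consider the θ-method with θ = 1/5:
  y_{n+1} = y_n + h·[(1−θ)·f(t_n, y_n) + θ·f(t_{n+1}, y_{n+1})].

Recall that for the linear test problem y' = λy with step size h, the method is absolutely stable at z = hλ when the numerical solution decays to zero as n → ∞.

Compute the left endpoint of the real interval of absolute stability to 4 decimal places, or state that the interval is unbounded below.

Set f=λy, z=hλ:
  y_{n+1} = y_n + z·[4/5·y_n + 1/5·y_{n+1}] ⇒ (1 − 1/5z)y_{n+1} = (1 + 4/5z)y_n
  R(z) = (1 + 4/5z)/(1 − 1/5z).

Need |R(x)|<1, x<0.
x=-1.49: |R|=0.1479
R=−1: 1+4/5x = −1+1/5x ⇒ -3/5x=2 ⇒ x=2/(-3/5)=-3.3333
Confirm numerically:
  x=-2.652: |R|=0.73288 <1
  x=-2.256: |R|=0.55458 <1
  x=-2.112: |R|=0.48481 <1
  x=-1.740: |R|=0.29080 <1
  x=-3.893: |R|=1.18880 >1
  x=-3.867: |R|=1.18056 >1
  x=-3.590: |R|=1.08964 >1
So |R|<1 on (-3.3333, 0).

z* = -3.3333.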